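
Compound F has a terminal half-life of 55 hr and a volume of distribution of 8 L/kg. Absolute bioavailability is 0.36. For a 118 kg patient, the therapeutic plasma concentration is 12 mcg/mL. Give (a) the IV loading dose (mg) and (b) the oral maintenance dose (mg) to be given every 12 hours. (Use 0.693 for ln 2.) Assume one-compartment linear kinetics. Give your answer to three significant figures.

(a) 11300 mg; (b) 4760 mg

Total Vd = 8 × 118 = 944.0 L
LD = Vd × C = 944.0 × 12 = 11330 mg
CL = 0.693 × Vd / t½ = 0.693 × 944.0 / 55 = 11.89 L/h
D = CL × Css × τ / F = 11.89 × 12 × 12 / 0.36 = 4756 mg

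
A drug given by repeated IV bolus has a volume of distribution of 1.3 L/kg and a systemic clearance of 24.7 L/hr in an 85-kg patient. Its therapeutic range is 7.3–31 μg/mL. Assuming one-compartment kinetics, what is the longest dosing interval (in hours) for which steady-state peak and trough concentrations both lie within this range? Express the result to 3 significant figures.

Vd = 1.3 L/kg × 85 kg = 110.5 L
k = CL / Vd = 24.70 / 110.5 = 0.2235 h⁻¹
Between IV bolus doses, concentration decays as C = C₀·e^(−kτ), so C_peak/C_trough = e^(kτ).
τ_max = ln(C_peak/C_trough) / k = ln(31/7.3) / 0.2235 = 1.446 / 0.2235 = 6.470 h

6.47 h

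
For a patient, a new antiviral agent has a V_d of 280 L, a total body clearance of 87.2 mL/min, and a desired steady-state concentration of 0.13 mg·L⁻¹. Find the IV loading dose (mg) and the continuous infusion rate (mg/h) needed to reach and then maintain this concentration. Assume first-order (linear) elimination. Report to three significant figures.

(a) 36.4 mg; (b) 0.680 mg/h

Loading dose = Vd × C = 280.0 × 0.13 = 36.40 mg
Convert clearance: 87.2 mL/min × 60 min/h ÷ 1000 mL/L = 5.232 L/h
Maintenance: replace elimination → rate = CL × Css = 5.232 × 0.13 = 0.6802 mg/h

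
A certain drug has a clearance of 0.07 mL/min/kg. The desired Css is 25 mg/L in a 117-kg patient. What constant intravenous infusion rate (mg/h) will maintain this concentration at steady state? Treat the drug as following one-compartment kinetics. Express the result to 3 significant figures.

12.3 mg/h

CL = 0.07 mL/min/kg × 117 kg = 8.190 mL/min = 8.190 × 60/1000 = 0.4914 L/h
R₀ = 0.4914 × 25 = 12.29 mg/h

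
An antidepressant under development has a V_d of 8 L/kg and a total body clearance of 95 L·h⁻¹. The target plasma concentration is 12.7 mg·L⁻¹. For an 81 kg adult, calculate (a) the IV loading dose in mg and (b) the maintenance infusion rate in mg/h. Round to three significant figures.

Vd = 8 L/kg × 81 kg = 648.0 L
Loading: fill Vd to C_target → 648.0 L × 12.7 mg/L = 8230 mg
Infusion rate = 95.00 L/h × 12.7 mg/L = 1207 mg/h

(a) 8230 mg; (b) 1210 mg/h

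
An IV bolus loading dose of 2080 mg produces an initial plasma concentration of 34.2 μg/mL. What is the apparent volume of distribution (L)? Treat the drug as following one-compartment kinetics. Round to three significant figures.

Immediately after an IV bolus, C₀ = Dose / Vd, so Vd = Dose / C₀.
Vd = 2080 / 34.2 = 60.82 L

60.8 L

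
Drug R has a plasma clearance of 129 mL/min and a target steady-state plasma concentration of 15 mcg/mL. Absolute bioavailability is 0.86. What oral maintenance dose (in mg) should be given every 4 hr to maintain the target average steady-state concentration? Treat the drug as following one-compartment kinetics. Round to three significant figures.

540 mg

CL = 129 mL/min × 60/1000 = 7.740 L/h
D = CL × Css × τ / F = 7.740 × 15 × 4 / 0.86 = 540.0 mg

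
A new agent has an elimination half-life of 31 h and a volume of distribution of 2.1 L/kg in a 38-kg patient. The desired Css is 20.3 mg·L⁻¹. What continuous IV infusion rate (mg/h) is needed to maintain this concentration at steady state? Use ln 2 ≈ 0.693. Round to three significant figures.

36.2 mg/h

Vd(total) = 38 kg × 2.1 L/kg = 79.80 L
k = 0.693/31 = 0.02235 h⁻¹, so CL = k·Vd = 0.02235 × 79.80 = 1.784 L/h
Infusion rate = CL × Css = 1.784 × 20.3 = 36.22 mg/h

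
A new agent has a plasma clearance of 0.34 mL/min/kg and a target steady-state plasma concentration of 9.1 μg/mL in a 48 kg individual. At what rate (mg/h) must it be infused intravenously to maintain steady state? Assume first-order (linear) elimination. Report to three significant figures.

CL = 0.34 mL/min/kg × 48 kg = 16.32 mL/min = 16.32 × 60/1000 = 0.9792 L/h
At steady state, infusion rate equals elimination rate: rate in = CL × Css.
Infusion rate = CL · Css = 0.9792 L/h × 9.1 mg/L = 8.911 mg/h

8.91 mg/h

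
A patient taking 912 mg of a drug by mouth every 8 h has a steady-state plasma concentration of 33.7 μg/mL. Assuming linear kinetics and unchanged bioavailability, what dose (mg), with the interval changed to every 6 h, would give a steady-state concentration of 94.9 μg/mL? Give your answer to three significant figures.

1930 mg

With linear kinetics, Css is proportional to dose rate (D/τ) at fixed clearance.
D₂ = D₁ × (Css,target / Css,current) × (τ₂/τ₁) = 912 × (94.9/33.7) × (6/8) = 1926 mg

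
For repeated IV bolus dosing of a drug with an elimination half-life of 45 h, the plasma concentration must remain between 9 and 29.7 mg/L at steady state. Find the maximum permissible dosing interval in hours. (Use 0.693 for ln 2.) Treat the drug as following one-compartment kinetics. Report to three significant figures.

77.5 h

k = 0.693 / t½ = 0.693 / 45 = 0.01540 h⁻¹
Between IV bolus doses, concentration decays as C = C₀·e^(−kτ), so C_peak/C_trough = e^(kτ).
τ_max = ln(C_peak/C_trough) / k = ln(29.7/9) / 0.01540 = 1.194 / 0.01540 = 77.53 h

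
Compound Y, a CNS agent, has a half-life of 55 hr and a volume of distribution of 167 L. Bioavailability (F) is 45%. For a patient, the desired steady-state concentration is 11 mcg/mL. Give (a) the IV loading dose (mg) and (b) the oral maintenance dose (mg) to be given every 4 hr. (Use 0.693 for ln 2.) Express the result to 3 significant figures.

LD = Vd × C = 167.0 × 11 = 1837 mg
CL = 0.693 × Vd / t½ = 0.693 × 167.0 / 55 = 2.104 L/h
D = CL × Css × τ / F = 2.104 × 11 × 4 / 0.45 = 205.7 mg

(a) 1840 mg; (b) 206 mg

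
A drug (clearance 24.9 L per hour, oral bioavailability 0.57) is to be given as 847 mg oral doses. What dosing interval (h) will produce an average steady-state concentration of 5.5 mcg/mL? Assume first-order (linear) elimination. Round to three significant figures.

F·D/τ = CL·Css → τ = F·D / (CL·Css).
τ = 0.57 × 847 / (24.9 × 5.5) = 3.525 h

3.53 h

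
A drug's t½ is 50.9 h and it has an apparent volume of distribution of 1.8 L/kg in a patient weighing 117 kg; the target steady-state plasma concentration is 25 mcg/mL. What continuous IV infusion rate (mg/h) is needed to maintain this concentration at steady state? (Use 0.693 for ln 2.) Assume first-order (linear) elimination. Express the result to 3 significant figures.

71.7 mg/h

Total Vd = 1.8 × 117 = 210.6 L
k = 0.693/50.9 = 0.01361 h⁻¹, so CL = k·Vd = 0.01361 × 210.6 = 2.866 L/h
Infusion rate = CL × Css = 2.866 × 25 = 71.65 mg/h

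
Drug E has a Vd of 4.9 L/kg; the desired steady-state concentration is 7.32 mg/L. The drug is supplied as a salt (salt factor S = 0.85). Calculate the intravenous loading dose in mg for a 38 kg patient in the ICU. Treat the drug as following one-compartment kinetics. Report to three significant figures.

1600 mg

Vd = 4.9 L/kg × 38 kg = 186.2 L
The loading dose fills Vd to the target concentration.
LD = Vd × C / S = 186.2 × 7.320 / 0.85 = 1604 mg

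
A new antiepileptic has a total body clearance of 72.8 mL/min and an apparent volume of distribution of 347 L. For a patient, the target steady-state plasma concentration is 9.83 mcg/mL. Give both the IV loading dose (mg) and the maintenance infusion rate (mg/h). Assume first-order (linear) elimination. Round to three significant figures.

(a) 3410 mg; (b) 42.9 mg/h

LD = Vd · C_target = 347.0 × 9.83 = 3411 mg
CL = 72.8 mL/min × 60/1000 = 4.368 L/h
Infusion rate = 4.368 L/h × 9.83 mg/L = 42.94 mg/h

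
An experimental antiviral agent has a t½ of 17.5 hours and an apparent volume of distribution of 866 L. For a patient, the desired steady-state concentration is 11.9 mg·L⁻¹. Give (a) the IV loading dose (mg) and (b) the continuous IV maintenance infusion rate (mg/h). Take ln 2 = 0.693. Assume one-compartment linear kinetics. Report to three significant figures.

LD = Vd × C = 866.0 × 11.9 = 10310 mg
CL = 0.693 × Vd / t½ = 0.693 × 866.0 / 17.5 = 34.29 L/h
Infusion rate = CL × Css = 34.29 × 11.9 = 408.1 mg/h

(a) 10300 mg; (b) 408 mg/h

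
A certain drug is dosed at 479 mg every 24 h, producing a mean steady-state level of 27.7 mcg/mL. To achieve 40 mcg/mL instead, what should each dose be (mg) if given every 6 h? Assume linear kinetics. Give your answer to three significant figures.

For first-order elimination, Css ∝ F·D/(CL·τ); F and CL are unchanged, so Css ∝ D/τ.
D₂ = D₁ × (Css,target / Css,current) × (τ₂/τ₁) = 479 × (40/27.7) × (6/24) = 172.9 mg

173 mg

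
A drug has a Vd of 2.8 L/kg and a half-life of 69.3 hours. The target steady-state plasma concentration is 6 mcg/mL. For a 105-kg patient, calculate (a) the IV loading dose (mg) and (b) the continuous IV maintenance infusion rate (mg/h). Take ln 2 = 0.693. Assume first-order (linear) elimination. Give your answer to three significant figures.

Total Vd = 2.8 × 105 = 294.0 L
LD = Vd × C = 294.0 × 6 = 1764 mg
CL = 0.693 × Vd / t½ = 0.693 × 294.0 / 69.3 = 2.940 L/h
Infusion rate = CL × Css = 2.940 × 6 = 17.64 mg/h

(a) 1760 mg; (b) 17.6 mg/h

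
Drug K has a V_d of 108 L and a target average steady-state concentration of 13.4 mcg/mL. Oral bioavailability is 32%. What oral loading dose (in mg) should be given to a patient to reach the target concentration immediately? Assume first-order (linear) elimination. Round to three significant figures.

4520 mg

LD = Vd × C / F = 108.0 × 13.40 / 0.32 = 4523 mg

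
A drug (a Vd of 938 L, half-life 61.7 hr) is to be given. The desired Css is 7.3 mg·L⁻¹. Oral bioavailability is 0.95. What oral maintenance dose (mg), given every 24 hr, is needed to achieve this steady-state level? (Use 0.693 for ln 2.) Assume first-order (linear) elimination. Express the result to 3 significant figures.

1940 mg

k = 0.693/61.7 = 0.01123 h⁻¹, so CL = k·Vd = 0.01123 × 938.0 = 10.53 L/h
D = CL × Css × τ / F = 10.53 × 7.3 × 24 / 0.95 = 1942 mg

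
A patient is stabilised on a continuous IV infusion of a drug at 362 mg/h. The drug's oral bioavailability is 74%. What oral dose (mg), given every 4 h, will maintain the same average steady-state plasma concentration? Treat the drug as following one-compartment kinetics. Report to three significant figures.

1960 mg

To maintain the same Css, the systemic dosing rate must be unchanged: F·D/τ = infusion rate.
D = rate × τ / F = 362 × 4 / 0.74 = 1957 mg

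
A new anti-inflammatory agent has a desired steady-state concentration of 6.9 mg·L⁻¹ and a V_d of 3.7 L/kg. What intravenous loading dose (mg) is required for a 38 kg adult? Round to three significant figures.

970 mg

Total Vd = 3.7 × 38 = 140.6 L
LD = Vd × C = 140.6 × 6.900 = 970.1 mg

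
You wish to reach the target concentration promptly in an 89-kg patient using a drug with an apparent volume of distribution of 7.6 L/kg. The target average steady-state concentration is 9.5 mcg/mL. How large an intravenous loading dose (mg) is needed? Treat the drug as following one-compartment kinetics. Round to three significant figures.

Total Vd = 7.6 × 89 = 676.4 L
LD = Vd × C = 676.4 × 9.500 = 6426 mg

6430 mg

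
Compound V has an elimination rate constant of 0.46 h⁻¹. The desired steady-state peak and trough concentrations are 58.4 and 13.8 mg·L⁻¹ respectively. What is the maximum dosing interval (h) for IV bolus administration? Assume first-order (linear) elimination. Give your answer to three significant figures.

Between IV bolus doses, concentration decays as C = C₀·e^(−kτ), so C_peak/C_trough = e^(kτ).
τ_max = ln(C_peak/C_trough) / k = ln(58.4/13.8) / 0.4600 = 1.443 / 0.4600 = 3.137 h

3.14 h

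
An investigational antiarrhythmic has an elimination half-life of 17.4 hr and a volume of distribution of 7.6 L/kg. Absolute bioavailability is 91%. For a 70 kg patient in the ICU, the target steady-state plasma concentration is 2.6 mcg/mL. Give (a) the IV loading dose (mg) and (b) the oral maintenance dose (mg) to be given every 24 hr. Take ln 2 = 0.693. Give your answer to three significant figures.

Vd = 7.6 L/kg × 70 kg = 532.0 L
LD = Vd × C = 532.0 × 2.6 = 1383 mg
CL = 0.693 × Vd / t½ = 0.693 × 532.0 / 17.4 = 21.19 L/h
D = CL × Css × τ / F = 21.19 × 2.6 × 24 / 0.91 = 1453 mg

(a) 1380 mg; (b) 1450 mg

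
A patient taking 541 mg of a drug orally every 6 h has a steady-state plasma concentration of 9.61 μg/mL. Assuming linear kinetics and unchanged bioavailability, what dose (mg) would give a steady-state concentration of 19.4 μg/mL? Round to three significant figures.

For first-order elimination, Css ∝ F·D/(CL·τ); F and CL are unchanged, so Css ∝ D/τ.
D₂ = D₁ × (Css,target / Css,current) = 541 × 19.4/9.61 = 1092 mg

1090 mg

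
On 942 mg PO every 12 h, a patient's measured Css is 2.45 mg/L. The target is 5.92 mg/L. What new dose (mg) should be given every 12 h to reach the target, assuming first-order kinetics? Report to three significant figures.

2280 mg

For first-order elimination, Css ∝ F·D/(CL·τ); F and CL are unchanged, so Css ∝ D/τ.
D₂ = D₁ × (Css,target / Css,current) = 942 × 5.92/2.45 = 2276 mg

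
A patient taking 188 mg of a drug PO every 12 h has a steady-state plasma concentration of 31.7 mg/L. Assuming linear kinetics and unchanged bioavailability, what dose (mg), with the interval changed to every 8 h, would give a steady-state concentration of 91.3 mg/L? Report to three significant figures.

For first-order elimination, Css ∝ F·D/(CL·τ); F and CL are unchanged, so Css ∝ D/τ.
D₂ = D₁ × (Css,target / Css,current) × (τ₂/τ₁) = 188 × (91.3/31.7) × (8/12) = 361.0 mg

361 mg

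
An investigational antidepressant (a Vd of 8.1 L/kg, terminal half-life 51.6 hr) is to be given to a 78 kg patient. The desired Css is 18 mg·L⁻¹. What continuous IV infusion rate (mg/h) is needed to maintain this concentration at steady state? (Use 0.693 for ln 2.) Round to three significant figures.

153 mg/h

Vd = 8.1 L/kg × 78 kg = 631.8 L
k = 0.693/51.6 = 0.01343 h⁻¹, so CL = k·Vd = 0.01343 × 631.8 = 8.485 L/h
Infusion rate = CL × Css = 8.485 × 18 = 152.7 mg/h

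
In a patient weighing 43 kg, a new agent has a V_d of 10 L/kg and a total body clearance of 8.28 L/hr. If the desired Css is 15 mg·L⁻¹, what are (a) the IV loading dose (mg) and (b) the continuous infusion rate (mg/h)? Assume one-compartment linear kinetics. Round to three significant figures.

Total Vd = 10 × 43 = 430.0 L
Loading dose = Vd × C = 430.0 × 15 = 6450 mg
Infusion rate = 8.280 L/h × 15 mg/L = 124.2 mg/h

(a) 6450 mg; (b) 124 mg/h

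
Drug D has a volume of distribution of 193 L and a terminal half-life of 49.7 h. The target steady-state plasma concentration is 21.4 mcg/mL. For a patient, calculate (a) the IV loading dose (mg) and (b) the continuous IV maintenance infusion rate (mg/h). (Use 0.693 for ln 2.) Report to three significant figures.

(a) 4130 mg; (b) 57.6 mg/h

LD = Vd × C = 193.0 × 21.4 = 4130 mg
CL = 0.693 × Vd / t½ = 0.693 × 193.0 / 49.7 = 2.691 L/h
Infusion rate = CL × Css = 2.691 × 21.4 = 57.59 mg/h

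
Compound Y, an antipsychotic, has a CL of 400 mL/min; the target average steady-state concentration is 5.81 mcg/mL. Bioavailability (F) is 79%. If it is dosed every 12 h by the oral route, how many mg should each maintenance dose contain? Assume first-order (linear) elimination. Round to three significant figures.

CL = 400 mL/min × 60/1000 = 24.00 L/h
D = CL × Css × τ / F = 24.00 × 5.81 × 12 / 0.79 = 2118 mg

2120 mg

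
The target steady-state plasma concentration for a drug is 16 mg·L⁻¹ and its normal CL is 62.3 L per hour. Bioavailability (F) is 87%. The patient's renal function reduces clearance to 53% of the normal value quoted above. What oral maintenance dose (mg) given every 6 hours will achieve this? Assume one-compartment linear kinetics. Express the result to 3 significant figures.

3640 mg

Patient clearance = 0.53 × 62.30 = 33.02 L/h
D = CL × Css × τ / F = 33.02 × 16 × 6 / 0.87 = 3644 mg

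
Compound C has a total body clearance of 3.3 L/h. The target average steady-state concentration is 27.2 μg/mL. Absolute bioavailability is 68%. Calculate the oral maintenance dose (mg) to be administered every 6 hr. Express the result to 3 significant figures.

D = CL × Css × τ / F = 3.300 × 27.2 × 6 / 0.68 = 792.0 mg

792 mg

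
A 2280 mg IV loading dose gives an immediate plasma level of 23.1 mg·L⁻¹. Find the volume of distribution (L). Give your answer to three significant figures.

Immediately after an IV bolus, C₀ = Dose / Vd, so Vd = Dose / C₀.
Vd = 2280 / 23.1 = 98.70 L

98.7 L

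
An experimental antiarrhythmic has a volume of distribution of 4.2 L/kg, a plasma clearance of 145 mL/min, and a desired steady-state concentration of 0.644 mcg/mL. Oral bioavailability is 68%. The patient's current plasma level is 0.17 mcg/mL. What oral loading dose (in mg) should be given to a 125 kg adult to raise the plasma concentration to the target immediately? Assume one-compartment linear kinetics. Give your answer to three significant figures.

366 mg

Vd(total) = 125 kg × 4.2 L/kg = 525.0 L
The loading dose fills Vd to the target concentration; clearance is irrelevant here.
Concentration deficit ΔC = 0.644 − 0.17 = 0.4740 mg/L
LD = Vd × ΔC / F = 525.0 × 0.4740 / 0.68 = 366.0 mg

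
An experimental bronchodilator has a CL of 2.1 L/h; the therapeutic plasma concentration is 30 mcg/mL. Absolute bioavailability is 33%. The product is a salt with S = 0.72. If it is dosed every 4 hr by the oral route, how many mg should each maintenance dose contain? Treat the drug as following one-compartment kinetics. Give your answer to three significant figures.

1060 mg

At steady state, dose per interval replaces the amount cleared in that interval: F·S·D/τ = CL·Css.
D = CL × Css × τ / F / S = 2.100 × 30 × 4 / 0.33 / 0.72 = 1061 mg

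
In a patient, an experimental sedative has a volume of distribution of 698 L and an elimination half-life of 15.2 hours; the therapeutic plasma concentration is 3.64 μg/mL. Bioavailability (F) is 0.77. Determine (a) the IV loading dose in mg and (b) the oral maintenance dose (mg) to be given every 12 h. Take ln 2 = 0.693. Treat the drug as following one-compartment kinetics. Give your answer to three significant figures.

LD = Vd × C = 698.0 × 3.64 = 2541 mg
CL = 0.693 × Vd / t½ = 0.693 × 698.0 / 15.2 = 31.82 L/h
D = CL × Css × τ / F = 31.82 × 3.64 × 12 / 0.77 = 1805 mg

(a) 2540 mg; (b) 1810 mg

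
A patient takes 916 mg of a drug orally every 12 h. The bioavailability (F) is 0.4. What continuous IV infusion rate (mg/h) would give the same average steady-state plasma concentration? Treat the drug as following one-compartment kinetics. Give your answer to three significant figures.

30.5 mg/h

Equivalent systemic input: infusion rate = F·D/τ.
Rate = 0.4 × 916 / 12 = 30.53 mg/h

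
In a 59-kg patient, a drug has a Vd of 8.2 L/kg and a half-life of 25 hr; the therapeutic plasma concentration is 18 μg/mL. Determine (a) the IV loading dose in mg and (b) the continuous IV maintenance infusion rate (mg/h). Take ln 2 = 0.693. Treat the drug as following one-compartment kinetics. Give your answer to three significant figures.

(a) 8710 mg; (b) 241 mg/h

Total Vd = 8.2 × 59 = 483.8 L
LD = Vd × C = 483.8 × 18 = 8708 mg
CL = 0.693 × Vd / t½ = 0.693 × 483.8 / 25 = 13.41 L/h
Infusion rate = CL × Css = 13.41 × 18 = 241.4 mg/h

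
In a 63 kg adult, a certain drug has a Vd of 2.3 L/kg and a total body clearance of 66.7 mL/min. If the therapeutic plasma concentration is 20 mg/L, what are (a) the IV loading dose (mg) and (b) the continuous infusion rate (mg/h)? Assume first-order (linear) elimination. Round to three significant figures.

Vd(total) = 63 kg × 2.3 L/kg = 144.9 L
Loading: fill Vd to C_target → 144.9 L × 20 mg/L = 2898 mg
CL = 66.7 mL/min = 66.7 × 0.06 = 4.002 L/h
Maintenance infusion rate = CL × Css = 4.002 × 20 = 80.04 mg/h

(a) 2900 mg; (b) 80.0 mg/h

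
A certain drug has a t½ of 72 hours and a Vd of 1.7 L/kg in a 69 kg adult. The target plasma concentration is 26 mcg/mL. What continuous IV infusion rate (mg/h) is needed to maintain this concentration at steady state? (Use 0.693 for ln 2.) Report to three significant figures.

Vd = 1.7 L/kg × 69 kg = 117.3 L
k = 0.693/72 = 0.009625 h⁻¹, so CL = k·Vd = 0.009625 × 117.3 = 1.129 L/h
Infusion rate = CL × Css = 1.129 × 26 = 29.35 mg/h

29.4 mg/h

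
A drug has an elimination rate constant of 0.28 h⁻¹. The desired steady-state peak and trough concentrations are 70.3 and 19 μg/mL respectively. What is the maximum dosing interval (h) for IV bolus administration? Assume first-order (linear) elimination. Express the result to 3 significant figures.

4.67 h

Between IV bolus doses, concentration decays as C = C₀·e^(−kτ), so C_peak/C_trough = e^(kτ).
τ_max = ln(C_peak/C_trough) / k = ln(70.3/19) / 0.2800 = 1.308 / 0.2800 = 4.671 h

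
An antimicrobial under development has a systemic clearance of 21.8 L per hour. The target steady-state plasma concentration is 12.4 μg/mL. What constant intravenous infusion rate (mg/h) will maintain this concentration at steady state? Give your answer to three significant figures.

270 mg/h

R₀ = 21.80 × 12.4 = 270.3 mg/h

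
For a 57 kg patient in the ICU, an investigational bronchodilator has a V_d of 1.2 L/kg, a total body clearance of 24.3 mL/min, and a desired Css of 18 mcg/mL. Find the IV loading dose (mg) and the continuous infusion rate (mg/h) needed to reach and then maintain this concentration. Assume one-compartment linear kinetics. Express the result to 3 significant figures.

Total Vd = 1.2 × 57 = 68.40 L
Loading dose = Vd × C = 68.40 × 18 = 1231 mg
CL = 24.3 mL/min × 60/1000 = 1.458 L/h
Infusion rate = 1.458 L/h × 18 mg/L = 26.24 mg/h

(a) 1230 mg; (b) 26.2 mg/h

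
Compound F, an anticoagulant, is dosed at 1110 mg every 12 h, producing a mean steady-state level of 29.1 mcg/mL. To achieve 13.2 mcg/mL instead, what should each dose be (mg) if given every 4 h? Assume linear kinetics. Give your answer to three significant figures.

With linear kinetics, Css is proportional to dose rate (D/τ) at fixed clearance.
D₂ = D₁ × (Css,target / Css,current) × (τ₂/τ₁) = 1110 × (13.2/29.1) × (4/12) = 167.8 mg

168 mg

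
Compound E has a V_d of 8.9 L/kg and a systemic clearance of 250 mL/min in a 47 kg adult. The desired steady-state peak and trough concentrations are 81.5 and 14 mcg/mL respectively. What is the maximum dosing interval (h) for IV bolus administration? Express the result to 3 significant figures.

49.1 h

Vd(total) = 47 kg × 8.9 L/kg = 418.3 L
Convert clearance: 250 mL/min × 60 min/h ÷ 1000 mL/L = 15.00 L/h
k = CL / Vd = 15.00 / 418.3 = 0.03586 h⁻¹
Between IV bolus doses, concentration decays as C = C₀·e^(−kτ), so C_peak/C_trough = e^(kτ).
τ_max = ln(C_peak/C_trough) / k = ln(81.5/14) / 0.03586 = 1.762 / 0.03586 = 49.14 h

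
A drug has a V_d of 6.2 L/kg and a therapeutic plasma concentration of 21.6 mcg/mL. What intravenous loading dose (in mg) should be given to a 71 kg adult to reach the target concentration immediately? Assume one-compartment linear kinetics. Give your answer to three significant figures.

9510 mg

Vd(total) = 71 kg × 6.2 L/kg = 440.2 L
LD = Vd × C = 440.2 × 21.60 = 9508 mg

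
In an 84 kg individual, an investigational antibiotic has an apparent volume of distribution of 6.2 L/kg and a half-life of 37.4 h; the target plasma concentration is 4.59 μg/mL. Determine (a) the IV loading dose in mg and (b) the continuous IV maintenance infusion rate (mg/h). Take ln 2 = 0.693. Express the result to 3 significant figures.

Vd(total) = 84 kg × 6.2 L/kg = 520.8 L
LD = Vd × C = 520.8 × 4.59 = 2390 mg
CL = 0.693 × Vd / t½ = 0.693 × 520.8 / 37.4 = 9.650 L/h
Infusion rate = CL × Css = 9.650 × 4.59 = 44.29 mg/h

(a) 2390 mg; (b) 44.3 mg/h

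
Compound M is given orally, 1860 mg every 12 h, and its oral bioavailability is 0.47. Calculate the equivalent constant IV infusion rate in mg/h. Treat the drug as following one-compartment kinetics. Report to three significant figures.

Equivalent systemic input: infusion rate = F·D/τ.
Rate = 0.47 × 1860 / 12 = 72.85 mg/h

72.9 mg/h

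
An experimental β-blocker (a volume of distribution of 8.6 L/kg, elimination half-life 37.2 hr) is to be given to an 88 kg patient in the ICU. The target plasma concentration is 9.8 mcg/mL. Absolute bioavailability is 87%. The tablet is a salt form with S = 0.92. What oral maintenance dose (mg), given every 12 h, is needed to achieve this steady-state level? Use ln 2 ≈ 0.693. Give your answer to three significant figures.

2070 mg

Total Vd = 8.6 × 88 = 756.8 L
CL = 0.693 × Vd / t½ = 0.693 × 756.8 / 37.2 = 14.10 L/h
D = CL × Css × τ / F / S = 14.10 × 9.8 × 12 / 0.87 / 0.92 = 2072 mg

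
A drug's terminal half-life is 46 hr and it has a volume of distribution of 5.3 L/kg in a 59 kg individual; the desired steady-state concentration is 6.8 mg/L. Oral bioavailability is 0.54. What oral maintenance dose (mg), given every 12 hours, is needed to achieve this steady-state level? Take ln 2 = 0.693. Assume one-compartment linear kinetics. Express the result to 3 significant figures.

Vd(total) = 59 kg × 5.3 L/kg = 312.7 L
k = 0.693/46 = 0.01507 h⁻¹, so CL = k·Vd = 0.01507 × 312.7 = 4.712 L/h
D = CL × Css × τ / F = 4.712 × 6.8 × 12 / 0.54 = 712.0 mg

712 mg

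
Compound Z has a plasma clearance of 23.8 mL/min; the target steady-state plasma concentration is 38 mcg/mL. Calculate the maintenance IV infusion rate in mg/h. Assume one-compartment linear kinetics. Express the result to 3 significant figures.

Convert clearance: 23.8 mL/min × 60 min/h ÷ 1000 mL/L = 1.428 L/h
Rate = CL × Css = 1.428 × 38 = 54.26 mg/h

54.3 mg/h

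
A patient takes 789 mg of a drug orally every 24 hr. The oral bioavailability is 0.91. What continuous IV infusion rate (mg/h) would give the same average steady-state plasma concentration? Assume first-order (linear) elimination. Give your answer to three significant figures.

Equivalent systemic input: infusion rate = F·D/τ.
Rate = 0.91 × 789 / 24 = 29.92 mg/h

29.9 mg/h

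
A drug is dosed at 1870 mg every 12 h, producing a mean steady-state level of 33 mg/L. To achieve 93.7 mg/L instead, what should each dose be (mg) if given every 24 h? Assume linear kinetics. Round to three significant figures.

10600 mg

With linear kinetics, Css is proportional to dose rate (D/τ) at fixed clearance.
D₂ = D₁ × (Css,target / Css,current) × (τ₂/τ₁) = 1870 × (93.7/33) × (24/12) = 10620 mg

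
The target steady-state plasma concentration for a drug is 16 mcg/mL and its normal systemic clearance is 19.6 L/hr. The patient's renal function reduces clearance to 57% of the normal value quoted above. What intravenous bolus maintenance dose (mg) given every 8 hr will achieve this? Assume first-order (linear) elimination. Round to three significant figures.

1430 mg

Patient clearance = 0.57 × 19.60 = 11.17 L/h
D = CL × Css × τ = 11.17 × 16 × 8 = 1430 mg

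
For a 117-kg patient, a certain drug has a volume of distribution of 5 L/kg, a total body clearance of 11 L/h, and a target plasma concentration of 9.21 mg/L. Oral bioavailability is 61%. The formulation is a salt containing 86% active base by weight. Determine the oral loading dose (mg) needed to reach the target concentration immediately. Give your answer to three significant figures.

10300 mg

Vd(total) = 117 kg × 5 L/kg = 585.0 L
LD = Vd × C / F / S = 585.0 × 9.210 / 0.61 / 0.86 = 10270 mg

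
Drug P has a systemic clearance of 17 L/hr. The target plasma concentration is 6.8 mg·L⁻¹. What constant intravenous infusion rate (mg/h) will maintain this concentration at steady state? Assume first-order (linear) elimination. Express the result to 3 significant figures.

At steady state, infusion rate equals elimination rate: rate in = CL × Css.
R₀ = 17.00 × 6.8 = 115.6 mg/h

116 mg/h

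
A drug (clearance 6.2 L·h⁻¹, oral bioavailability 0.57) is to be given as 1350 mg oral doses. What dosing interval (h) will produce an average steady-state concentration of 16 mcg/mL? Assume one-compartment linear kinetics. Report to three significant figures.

F·D/τ = CL·Css → τ = F·D / (CL·Css).
τ = 0.57 × 1350 / (6.2 × 16) = 7.757 h

7.76 h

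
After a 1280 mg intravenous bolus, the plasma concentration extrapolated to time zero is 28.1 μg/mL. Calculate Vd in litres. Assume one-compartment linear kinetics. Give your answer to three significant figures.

45.6 L

Immediately after an IV bolus, C₀ = Dose / Vd, so Vd = Dose / C₀.
Vd = 1280 / 28.1 = 45.55 L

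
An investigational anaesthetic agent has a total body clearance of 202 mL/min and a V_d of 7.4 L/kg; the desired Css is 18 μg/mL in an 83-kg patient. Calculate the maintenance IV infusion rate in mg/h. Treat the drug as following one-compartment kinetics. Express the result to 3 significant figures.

CL = 202 mL/min = 202 × 0.06 = 12.12 L/h
R₀ = 12.12 × 18 = 218.2 mg/h

218 mg/h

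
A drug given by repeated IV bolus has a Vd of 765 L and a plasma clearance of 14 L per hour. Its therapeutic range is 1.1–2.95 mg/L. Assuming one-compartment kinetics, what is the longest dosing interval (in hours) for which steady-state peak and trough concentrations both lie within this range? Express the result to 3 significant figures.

53.9 h

k = CL / Vd = 14.00 / 765.0 = 0.01830 h⁻¹
Between IV bolus doses, concentration decays as C = C₀·e^(−kτ), so C_peak/C_trough = e^(kτ).
τ_max = ln(C_peak/C_trough) / k = ln(2.95/1.1) / 0.01830 = 0.9865 / 0.01830 = 53.91 h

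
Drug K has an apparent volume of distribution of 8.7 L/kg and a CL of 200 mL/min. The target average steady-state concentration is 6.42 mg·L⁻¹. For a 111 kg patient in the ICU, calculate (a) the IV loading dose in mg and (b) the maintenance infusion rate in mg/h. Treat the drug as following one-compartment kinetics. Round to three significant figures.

Total Vd = 8.7 × 111 = 965.7 L
Loading dose = Vd × C = 965.7 × 6.42 = 6200 mg
Convert clearance: 200 mL/min × 60 min/h ÷ 1000 mL/L = 12.00 L/h
Infusion rate = 12.00 L/h × 6.42 mg/L = 77.04 mg/h

(a) 6200 mg; (b) 77.0 mg/h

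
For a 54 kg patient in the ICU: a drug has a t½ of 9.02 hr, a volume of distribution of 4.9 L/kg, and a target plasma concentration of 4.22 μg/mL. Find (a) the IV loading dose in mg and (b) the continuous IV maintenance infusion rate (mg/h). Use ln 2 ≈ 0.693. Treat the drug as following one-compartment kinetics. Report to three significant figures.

Vd(total) = 54 kg × 4.9 L/kg = 264.6 L
LD = Vd × C = 264.6 × 4.22 = 1117 mg
CL = 0.693 × Vd / t½ = 0.693 × 264.6 / 9.02 = 20.33 L/h
Infusion rate = CL × Css = 20.33 × 4.22 = 85.79 mg/h

(a) 1120 mg; (b) 85.8 mg/h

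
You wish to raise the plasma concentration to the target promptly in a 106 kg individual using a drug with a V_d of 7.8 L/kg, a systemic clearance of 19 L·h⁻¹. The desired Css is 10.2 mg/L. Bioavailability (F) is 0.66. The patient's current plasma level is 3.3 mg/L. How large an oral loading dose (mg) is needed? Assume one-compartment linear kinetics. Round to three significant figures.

Total Vd = 7.8 × 106 = 826.8 L
Concentration deficit ΔC = 10.2 − 3.3 = 6.900 mg/L
LD = Vd × ΔC / F = 826.8 × 6.900 / 0.66 = 8644 mg

8640 mg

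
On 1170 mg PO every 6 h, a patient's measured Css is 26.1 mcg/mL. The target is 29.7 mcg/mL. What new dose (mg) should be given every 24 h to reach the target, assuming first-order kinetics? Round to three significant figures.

With linear kinetics, Css is proportional to dose rate (D/τ) at fixed clearance.
D₂ = D₁ × (Css,target / Css,current) × (τ₂/τ₁) = 1170 × (29.7/26.1) × (24/6) = 5326 mg

5330 mg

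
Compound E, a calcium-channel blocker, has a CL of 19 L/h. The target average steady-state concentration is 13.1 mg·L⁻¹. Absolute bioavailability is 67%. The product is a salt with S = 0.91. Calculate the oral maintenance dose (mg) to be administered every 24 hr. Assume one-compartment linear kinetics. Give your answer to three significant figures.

9800 mg

At steady state, dose per interval replaces the amount cleared in that interval: F·S·D/τ = CL·Css.
D = CL × Css × τ / F / S = 19.00 × 13.1 × 24 / 0.67 / 0.91 = 9798 mg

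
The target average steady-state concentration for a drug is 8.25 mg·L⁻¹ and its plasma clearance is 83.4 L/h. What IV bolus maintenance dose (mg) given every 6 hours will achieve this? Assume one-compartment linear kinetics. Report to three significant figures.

4130 mg

At steady state, dose per interval replaces the amount cleared in that interval: D/τ = CL·Css.
D = CL × Css × τ = 83.40 × 8.25 × 6 = 4128 mg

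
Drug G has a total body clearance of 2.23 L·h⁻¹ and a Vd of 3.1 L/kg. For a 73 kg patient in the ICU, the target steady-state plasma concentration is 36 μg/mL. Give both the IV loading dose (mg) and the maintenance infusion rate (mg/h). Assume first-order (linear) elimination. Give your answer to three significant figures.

(a) 8150 mg; (b) 80.3 mg/h

Total Vd = 3.1 × 73 = 226.3 L
Loading: fill Vd to C_target → 226.3 L × 36 mg/L = 8147 mg
Maintenance infusion rate = CL × Css = 2.230 × 36 = 80.28 mg/h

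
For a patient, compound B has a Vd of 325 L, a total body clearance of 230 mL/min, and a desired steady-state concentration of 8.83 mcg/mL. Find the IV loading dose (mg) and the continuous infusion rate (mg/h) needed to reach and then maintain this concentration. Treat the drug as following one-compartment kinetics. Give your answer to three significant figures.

(a) 2870 mg; (b) 122 mg/h

LD = Vd · C_target = 325.0 × 8.83 = 2870 mg
Convert clearance: 230 mL/min × 60 min/h ÷ 1000 mL/L = 13.80 L/h
Infusion rate = 13.80 L/h × 8.83 mg/L = 121.9 mg/h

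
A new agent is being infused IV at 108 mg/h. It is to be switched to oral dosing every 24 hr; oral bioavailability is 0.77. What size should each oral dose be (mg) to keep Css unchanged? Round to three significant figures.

3370 mg

To maintain the same Css, the systemic dosing rate must be unchanged: F·D/τ = infusion rate.
D = rate × τ / F = 108 × 24 / 0.77 = 3366 mg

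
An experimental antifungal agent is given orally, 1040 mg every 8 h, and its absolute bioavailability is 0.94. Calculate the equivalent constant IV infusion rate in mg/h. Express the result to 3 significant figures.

122 mg/h

Equivalent systemic input: infusion rate = F·D/τ.
Rate = 0.94 × 1040 / 8 = 122.2 mg/h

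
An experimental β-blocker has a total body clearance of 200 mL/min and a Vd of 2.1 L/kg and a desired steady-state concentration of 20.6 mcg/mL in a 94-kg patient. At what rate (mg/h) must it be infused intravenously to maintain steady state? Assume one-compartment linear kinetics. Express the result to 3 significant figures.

247 mg/h

CL = 200 mL/min = 200 × 0.06 = 12.00 L/h
Vd does not affect the maintenance rate; only clearance governs steady-state input.
R₀ = 12.00 × 20.6 = 247.2 mg/h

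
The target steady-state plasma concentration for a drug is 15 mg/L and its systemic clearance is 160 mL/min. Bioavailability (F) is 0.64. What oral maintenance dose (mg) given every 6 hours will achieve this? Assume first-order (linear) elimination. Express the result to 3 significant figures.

1350 mg

CL = 160 mL/min = 160 × 0.06 = 9.600 L/h
At steady state, dose per interval replaces the amount cleared in that interval: F·D/τ = CL·Css.
D = CL × Css × τ / F = 9.600 × 15 × 6 / 0.64 = 1350 mg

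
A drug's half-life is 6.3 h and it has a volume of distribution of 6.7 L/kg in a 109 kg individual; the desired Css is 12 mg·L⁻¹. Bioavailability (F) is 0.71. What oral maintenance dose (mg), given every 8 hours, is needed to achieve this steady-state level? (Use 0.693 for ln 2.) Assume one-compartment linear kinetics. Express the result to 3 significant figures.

Vd = 6.7 L/kg × 109 kg = 730.3 L
k = 0.693/6.3 = 0.1100 h⁻¹, so CL = k·Vd = 0.1100 × 730.3 = 80.33 L/h
D = CL × Css × τ / F = 80.33 × 12 × 8 / 0.71 = 10860 mg

10900 mg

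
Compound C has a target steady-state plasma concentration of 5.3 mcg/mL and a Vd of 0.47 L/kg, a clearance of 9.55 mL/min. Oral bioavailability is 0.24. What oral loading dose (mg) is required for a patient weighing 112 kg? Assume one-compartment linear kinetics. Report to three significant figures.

1160 mg

Total Vd = 0.47 × 112 = 52.64 L
The loading dose fills Vd to the target concentration.
LD = Vd × C / F = 52.64 × 5.300 / 0.24 = 1162 mg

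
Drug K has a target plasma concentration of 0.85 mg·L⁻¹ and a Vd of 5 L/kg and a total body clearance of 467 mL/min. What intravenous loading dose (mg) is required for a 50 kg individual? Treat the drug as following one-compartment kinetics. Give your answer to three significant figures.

213 mg

Vd(total) = 50 kg × 5 L/kg = 250.0 L
LD = Vd × C = 250.0 × 0.8500 = 212.5 mg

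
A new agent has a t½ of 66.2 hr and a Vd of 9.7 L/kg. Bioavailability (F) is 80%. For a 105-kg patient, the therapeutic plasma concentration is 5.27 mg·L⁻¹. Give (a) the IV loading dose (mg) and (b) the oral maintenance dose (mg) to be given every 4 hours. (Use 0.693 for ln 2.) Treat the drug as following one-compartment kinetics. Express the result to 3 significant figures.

Vd(total) = 105 kg × 9.7 L/kg = 1019 L
LD = Vd × C = 1019 × 5.27 = 5370 mg
CL = 0.693 × Vd / t½ = 0.693 × 1019 / 66.2 = 10.67 L/h
D = CL × Css × τ / F = 10.67 × 5.27 × 4 / 0.8 = 281.2 mg

(a) 5370 mg; (b) 281 mg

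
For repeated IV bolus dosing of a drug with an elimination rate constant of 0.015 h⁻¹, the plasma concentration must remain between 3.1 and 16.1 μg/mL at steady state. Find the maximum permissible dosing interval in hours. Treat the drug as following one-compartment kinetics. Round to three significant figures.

110 h

Between IV bolus doses, concentration decays as C = C₀·e^(−kτ), so C_peak/C_trough = e^(kτ).
τ_max = ln(C_peak/C_trough) / k = ln(16.1/3.1) / 0.01500 = 1.647 / 0.01500 = 109.8 h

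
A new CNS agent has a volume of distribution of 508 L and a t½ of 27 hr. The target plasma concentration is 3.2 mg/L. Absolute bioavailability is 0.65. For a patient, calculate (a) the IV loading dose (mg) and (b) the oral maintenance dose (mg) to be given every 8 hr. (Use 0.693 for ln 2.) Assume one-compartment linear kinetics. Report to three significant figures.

LD = Vd × C = 508.0 × 3.2 = 1626 mg
CL = 0.693 × Vd / t½ = 0.693 × 508.0 / 27 = 13.04 L/h
D = CL × Css × τ / F = 13.04 × 3.2 × 8 / 0.65 = 513.6 mg

(a) 1630 mg; (b) 514 mg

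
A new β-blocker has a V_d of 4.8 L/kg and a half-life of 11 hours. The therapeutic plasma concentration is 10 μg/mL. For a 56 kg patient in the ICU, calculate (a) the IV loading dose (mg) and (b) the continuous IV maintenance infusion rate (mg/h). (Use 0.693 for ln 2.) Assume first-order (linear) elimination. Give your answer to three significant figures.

(a) 2690 mg; (b) 169 mg/h

Total Vd = 4.8 × 56 = 268.8 L
LD = Vd × C = 268.8 × 10 = 2688 mg
CL = 0.693 × Vd / t½ = 0.693 × 268.8 / 11 = 16.93 L/h
Infusion rate = CL × Css = 16.93 × 10 = 169.3 mg/h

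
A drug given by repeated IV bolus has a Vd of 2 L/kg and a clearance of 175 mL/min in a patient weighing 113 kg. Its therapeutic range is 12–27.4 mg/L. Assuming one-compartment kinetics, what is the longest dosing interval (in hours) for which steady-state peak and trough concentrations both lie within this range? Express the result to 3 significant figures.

Total Vd = 2 × 113 = 226.0 L
Convert clearance: 175 mL/min × 60 min/h ÷ 1000 mL/L = 10.50 L/h
k = CL / Vd = 10.50 / 226.0 = 0.04646 h⁻¹
Between IV bolus doses, concentration decays as C = C₀·e^(−kτ), so C_peak/C_trough = e^(kτ).
τ_max = ln(C_peak/C_trough) / k = ln(27.4/12) / 0.04646 = 0.8256 / 0.04646 = 17.77 h

17.8 h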